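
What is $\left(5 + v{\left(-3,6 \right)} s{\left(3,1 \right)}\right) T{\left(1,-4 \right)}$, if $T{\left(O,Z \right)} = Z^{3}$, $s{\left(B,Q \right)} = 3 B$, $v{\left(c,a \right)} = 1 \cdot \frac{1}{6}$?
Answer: $-416$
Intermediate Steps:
$v{\left(c,a \right)} = \frac{1}{6}$ ($v{\left(c,a \right)} = 1 \cdot \frac{1}{6} = \frac{1}{6}$)
$\left(5 + v{\left(-3,6 \right)} s{\left(3,1 \right)}\right) T{\left(1,-4 \right)} = \left(5 + \frac{3 \cdot 3}{6}\right) \left(-4\right)^{3} = \left(5 + \frac{1}{6} \cdot 9\right) \left(-64\right) = \left(5 + \frac{3}{2}\right) \left(-64\right) = \frac{13}{2} \left(-64\right) = -416$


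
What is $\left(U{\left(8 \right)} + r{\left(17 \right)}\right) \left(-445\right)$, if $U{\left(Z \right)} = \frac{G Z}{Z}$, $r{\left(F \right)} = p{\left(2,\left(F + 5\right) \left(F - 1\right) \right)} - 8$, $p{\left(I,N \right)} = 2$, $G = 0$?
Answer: $2670$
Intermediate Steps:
$r{\left(F \right)} = -6$ ($r{\left(F \right)} = 2 - 8 = -6$)
$U{\left(Z \right)} = 0$ ($U{\left(Z \right)} = \frac{0 Z}{Z} = \frac{0}{Z} = 0$)
$\left(U{\left(8 \right)} + r{\left(17 \right)}\right) \left(-445\right) = \left(0 - 6\right) \left(-445\right) = \left(-6\right) \left(-445\right) = 2670$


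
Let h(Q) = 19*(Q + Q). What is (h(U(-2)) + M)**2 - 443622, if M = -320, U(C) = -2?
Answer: -286806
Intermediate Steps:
h(Q) = 38*Q (h(Q) = 19*(2*Q) = 38*Q)
(h(U(-2)) + M)**2 - 443622 = (38*(-2) - 320)**2 - 443622 = (-76 - 320)**2 - 443622 = (-396)**2 - 443622 = 156816 - 443622 = -286806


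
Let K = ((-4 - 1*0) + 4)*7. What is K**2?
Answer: 0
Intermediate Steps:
K = 0 (K = ((-4 + 0) + 4)*7 = (-4 + 4)*7 = 0*7 = 0)
K**2 = 0**2 = 0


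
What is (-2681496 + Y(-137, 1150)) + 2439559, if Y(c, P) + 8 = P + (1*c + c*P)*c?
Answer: 21362324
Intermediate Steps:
Y(c, P) = -8 + P + c*(c + P*c) (Y(c, P) = -8 + (P + (1*c + c*P)*c) = -8 + (P + (c + P*c)*c) = -8 + (P + c*(c + P*c)) = -8 + P + c*(c + P*c))
(-2681496 + Y(-137, 1150)) + 2439559 = (-2681496 + (-8 + 1150 + (-137)**2 + 1150*(-137)**2)) + 2439559 = (-2681496 + (-8 + 1150 + 18769 + 1150*18769)) + 2439559 = (-2681496 + (-8 + 1150 + 18769 + 21584350)) + 2439559 = (-2681496 + 21604261) + 2439559 = 18922765 + 2439559 = 21362324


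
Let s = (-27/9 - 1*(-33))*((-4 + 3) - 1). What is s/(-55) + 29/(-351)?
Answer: 3893/3861 ≈ 1.0083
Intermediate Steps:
s = -60 (s = (-27*1/9 + 33)*(-1 - 1) = (-3 + 33)*(-2) = 30*(-2) = -60)
s/(-55) + 29/(-351) = -60/(-55) + 29/(-351) = -60*(-1/55) + 29*(-1/351) = 12/11 - 29/351 = 3893/3861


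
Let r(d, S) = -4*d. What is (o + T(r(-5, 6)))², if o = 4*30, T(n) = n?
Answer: 19600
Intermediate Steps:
o = 120
(o + T(r(-5, 6)))² = (120 - 4*(-5))² = (120 + 20)² = 140² = 19600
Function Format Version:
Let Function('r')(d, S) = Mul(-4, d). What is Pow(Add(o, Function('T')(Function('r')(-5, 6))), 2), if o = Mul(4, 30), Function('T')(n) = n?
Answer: 19600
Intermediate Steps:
o = 120
Pow(Add(o, Function('T')(Function('r')(-5, 6))), 2) = Pow(Add(120, Mul(-4, -5)), 2) = Pow(Add(120, 20), 2) = Pow(140, 2) = 19600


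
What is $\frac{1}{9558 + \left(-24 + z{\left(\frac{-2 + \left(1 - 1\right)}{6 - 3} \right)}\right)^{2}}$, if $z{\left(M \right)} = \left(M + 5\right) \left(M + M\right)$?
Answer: $\frac{81}{846022} \approx 9.5742 \cdot 10^{-5}$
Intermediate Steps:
$z{\left(M \right)} = 2 M \left(5 + M\right)$ ($z{\left(M \right)} = \left(5 + M\right) 2 M = 2 M \left(5 + M\right)$)
$\frac{1}{9558 + \left(-24 + z{\left(\frac{-2 + \left(1 - 1\right)}{6 - 3} \right)}\right)^{2}} = \frac{1}{9558 + \left(-24 + 2 \frac{-2 + \left(1 - 1\right)}{6 - 3} \left(5 + \frac{-2 + \left(1 - 1\right)}{6 - 3}\right)\right)^{2}} = \frac{1}{9558 + \left(-24 + 2 \frac{-2 + \left(1 - 1\right)}{3} \left(5 + \frac{-2 + \left(1 - 1\right)}{3}\right)\right)^{2}} = \frac{1}{9558 + \left(-24 + 2 \left(-2 + 0\right) \frac{1}{3} \left(5 + \left(-2 + 0\right) \frac{1}{3}\right)\right)^{2}} = \frac{1}{9558 + \left(-24 + 2 \left(\left(-2\right) \frac{1}{3}\right) \left(5 - \frac{2}{3}\right)\right)^{2}} = \frac{1}{9558 + \left(-24 + 2 \left(- \frac{2}{3}\right) \left(5 - \frac{2}{3}\right)\right)^{2}} = \frac{1}{9558 + \left(-24 + 2 \left(- \frac{2}{3}\right) \frac{13}{3}\right)^{2}} = \frac{1}{9558 + \left(-24 - \frac{52}{9}\right)^{2}} = \frac{1}{9558 + \left(- \frac{268}{9}\right)^{2}} = \frac{1}{9558 + \frac{71824}{81}} = \frac{1}{\frac{846022}{81}} = \frac{81}{846022}$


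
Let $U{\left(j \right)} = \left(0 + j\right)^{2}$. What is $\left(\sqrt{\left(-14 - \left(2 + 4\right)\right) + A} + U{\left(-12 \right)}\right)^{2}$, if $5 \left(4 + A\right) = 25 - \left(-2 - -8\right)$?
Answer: $\frac{\left(720 + i \sqrt{505}\right)^{2}}{25} \approx 20716.0 + 1294.4 i$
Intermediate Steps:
$U{\left(j \right)} = j^{2}$
$A = - \frac{1}{5}$ ($A = -4 + \frac{25 - \left(-2 - -8\right)}{5} = -4 + \frac{25 - \left(-2 + 8\right)}{5} = -4 + \frac{25 - 6}{5} = -4 + \frac{1}{5} \cdot 19 = -4 + \frac{19}{5} = - \frac{1}{5} \approx -0.2$)
$\left(\sqrt{\left(-14 - \left(2 + 4\right)\right) + A} + U{\left(-12 \right)}\right)^{2} = \left(\sqrt{\left(-14 - \left(2 + 4\right)\right) - \frac{1}{5}} + \left(-12\right)^{2}\right)^{2} = \left(\sqrt{\left(-14 - 6\right) - \frac{1}{5}} + 144\right)^{2} = \left(\sqrt{-20 - \frac{1}{5}} + 144\right)^{2} = \left(\sqrt{- \frac{101}{5}} + 144\right)^{2} = \left(\frac{i \sqrt{505}}{5} + 144\right)^{2} = \left(144 + \frac{i \sqrt{505}}{5}\right)^{2}$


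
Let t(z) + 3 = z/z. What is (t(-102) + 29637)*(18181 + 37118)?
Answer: 1638785865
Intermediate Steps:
t(z) = -2 (t(z) = -3 + z/z = -3 + 1 = -2)
(t(-102) + 29637)*(18181 + 37118) = (-2 + 29637)*(18181 + 37118) = 29635*55299 = 1638785865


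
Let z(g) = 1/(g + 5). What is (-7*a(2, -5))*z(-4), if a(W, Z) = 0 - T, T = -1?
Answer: -7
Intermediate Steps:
z(g) = 1/(5 + g)
a(W, Z) = 1 (a(W, Z) = 0 - 1*(-1) = 0 + 1 = 1)
(-7*a(2, -5))*z(-4) = (-7*1)/(5 - 4) = -7/1 = -7*1 = -7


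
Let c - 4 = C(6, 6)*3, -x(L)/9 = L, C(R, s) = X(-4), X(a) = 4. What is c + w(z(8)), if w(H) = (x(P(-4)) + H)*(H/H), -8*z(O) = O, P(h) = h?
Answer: 51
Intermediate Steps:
z(O) = -O/8
C(R, s) = 4
x(L) = -9*L
c = 16 (c = 4 + 4*3 = 4 + 12 = 16)
w(H) = 36 + H (w(H) = (-9*(-4) + H)*(H/H) = (36 + H)*1 = 36 + H)
c + w(z(8)) = 16 + (36 - 1/8*8) = 16 + (36 - 1) = 16 + 35 = 51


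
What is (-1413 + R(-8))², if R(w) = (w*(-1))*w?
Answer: 2181529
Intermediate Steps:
R(w) = -w² (R(w) = (-w)*w = -w²)
(-1413 + R(-8))² = (-1413 - 1*(-8)²)² = (-1413 - 1*64)² = (-1413 - 64)² = (-1477)² = 2181529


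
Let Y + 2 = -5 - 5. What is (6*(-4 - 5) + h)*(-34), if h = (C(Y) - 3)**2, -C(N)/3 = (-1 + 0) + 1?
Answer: 1530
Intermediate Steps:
Y = -12 (Y = -2 + (-5 - 5) = -2 - 10 = -12)
C(N) = 0 (C(N) = -3*((-1 + 0) + 1) = -3*(-1 + 1) = -3*0 = 0)
h = 9 (h = (0 - 3)**2 = (-3)**2 = 9)
(6*(-4 - 5) + h)*(-34) = (6*(-4 - 5) + 9)*(-34) = (6*(-9) + 9)*(-34) = (-54 + 9)*(-34) = -45*(-34) = 1530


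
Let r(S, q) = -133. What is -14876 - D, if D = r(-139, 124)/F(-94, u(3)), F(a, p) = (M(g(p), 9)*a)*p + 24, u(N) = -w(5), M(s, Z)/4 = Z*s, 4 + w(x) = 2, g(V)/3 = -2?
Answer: -604441499/40632 ≈ -14876.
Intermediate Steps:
g(V) = -6 (g(V) = 3*(-2) = -6)
w(x) = -2 (w(x) = -4 + 2 = -2)
M(s, Z) = 4*Z*s (M(s, Z) = 4*(Z*s) = 4*Z*s)
u(N) = 2 (u(N) = -1*(-2) = 2)
F(a, p) = 24 - 216*a*p (F(a, p) = ((4*9*(-6))*a)*p + 24 = (-216*a)*p + 24 = -216*a*p + 24 = 24 - 216*a*p)
D = -133/40632 (D = -133/(24 - 216*(-94)*2) = -133/(24 + 40608) = -133/40632 ≈ -0.0032733)
-14876 - D = -14876 - 1*(-133/40632) = -14876 + 133/40632 = -604441499/40632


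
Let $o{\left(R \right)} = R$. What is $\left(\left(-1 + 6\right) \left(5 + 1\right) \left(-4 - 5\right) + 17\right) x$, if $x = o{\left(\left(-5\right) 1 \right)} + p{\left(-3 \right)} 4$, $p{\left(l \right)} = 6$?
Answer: $-4807$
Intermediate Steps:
$x = 19$ ($x = \left(-5\right) 1 + 6 \cdot 4 = -5 + 24 = 19$)
$\left(\left(-1 + 6\right) \left(5 + 1\right) \left(-4 - 5\right) + 17\right) x = \left(\left(-1 + 6\right) \left(5 + 1\right) \left(-4 - 5\right) + 17\right) 19 = \left(5 \cdot 6 \left(-9\right) + 17\right) 19 = \left(30 \left(-9\right) + 17\right) 19 = \left(-270 + 17\right) 19 = \left(-253\right) 19 = -4807$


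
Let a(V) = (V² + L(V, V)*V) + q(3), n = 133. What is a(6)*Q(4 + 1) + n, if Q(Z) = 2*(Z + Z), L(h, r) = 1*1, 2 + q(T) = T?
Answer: 993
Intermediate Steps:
q(T) = -2 + T
L(h, r) = 1
a(V) = 1 + V + V² (a(V) = (V² + 1*V) + (-2 + 3) = (V² + V) + 1 = (V + V²) + 1 = 1 + V + V²)
Q(Z) = 4*Z (Q(Z) = 2*(2*Z) = 4*Z)
a(6)*Q(4 + 1) + n = (1 + 6 + 6²)*(4*(4 + 1)) + 133 = (1 + 6 + 36)*(4*5) + 133 = 43*20 + 133 = 860 + 133 = 993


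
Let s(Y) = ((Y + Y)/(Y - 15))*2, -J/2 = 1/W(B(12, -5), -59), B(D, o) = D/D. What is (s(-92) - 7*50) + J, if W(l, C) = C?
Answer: -2187624/6313 ≈ -346.53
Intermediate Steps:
B(D, o) = 1
J = 2/59 (J = -2/(-59) = -2*(-1/59) = 2/59 ≈ 0.033898)
s(Y) = 4*Y/(-15 + Y) (s(Y) = ((2*Y)/(-15 + Y))*2 = (2*Y/(-15 + Y))*2 = 4*Y/(-15 + Y))
(s(-92) - 7*50) + J = (4*(-92)/(-15 - 92) - 7*50) + 2/59 = (4*(-92)/(-107) - 350) + 2/59 = (4*(-92)*(-1/107) - 350) + 2/59 = (368/107 - 350) + 2/59 = -37082/107 + 2/59 = -2187624/6313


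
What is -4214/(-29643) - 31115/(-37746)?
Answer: 360467863/372968226 ≈ 0.96648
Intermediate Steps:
-4214/(-29643) - 31115/(-37746) = -4214*(-1/29643) - 31115*(-1/37746) = 4214/29643 + 31115/37746 = 360467863/372968226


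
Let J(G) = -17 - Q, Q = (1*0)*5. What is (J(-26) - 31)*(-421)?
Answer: 20208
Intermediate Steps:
Q = 0 (Q = 0*5 = 0)
J(G) = -17 (J(G) = -17 - 1*0 = -17 + 0 = -17)
(J(-26) - 31)*(-421) = (-17 - 31)*(-421) = -48*(-421) = 20208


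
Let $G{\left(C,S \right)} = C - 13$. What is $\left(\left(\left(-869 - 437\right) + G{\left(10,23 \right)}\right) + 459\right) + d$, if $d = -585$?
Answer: $-1435$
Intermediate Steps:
$G{\left(C,S \right)} = -13 + C$
$\left(\left(\left(-869 - 437\right) + G{\left(10,23 \right)}\right) + 459\right) + d = \left(\left(\left(-869 - 437\right) + \left(-13 + 10\right)\right) + 459\right) - 585 = \left(\left(-1306 - 3\right) + 459\right) - 585 = \left(-1309 + 459\right) - 585 = -850 - 585 = -1435$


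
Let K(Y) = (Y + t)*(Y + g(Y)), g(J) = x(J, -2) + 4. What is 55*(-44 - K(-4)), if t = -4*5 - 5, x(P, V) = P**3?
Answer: -104500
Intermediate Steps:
t = -25 (t = -20 - 5 = -25)
g(J) = 4 + J**3 (g(J) = J**3 + 4 = 4 + J**3)
K(Y) = (-25 + Y)*(4 + Y + Y**3) (K(Y) = (Y - 25)*(Y + (4 + Y**3)) = (-25 + Y)*(4 + Y + Y**3))
55*(-44 - K(-4)) = 55*(-44 - (-100 + (-4)**2 + (-4)**4 - 25*(-4)**3 - 21*(-4))) = 55*(-44 - (-100 + 16 + 256 - 25*(-64) + 84)) = 55*(-44 - (-100 + 16 + 256 + 1600 + 84)) = 55*(-44 - 1*1856) = 55*(-44 - 1856) = 55*(-1900) = -104500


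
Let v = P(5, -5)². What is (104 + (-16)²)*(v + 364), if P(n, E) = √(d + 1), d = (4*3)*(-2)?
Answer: 122760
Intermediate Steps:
d = -24 (d = 12*(-2) = -24)
P(n, E) = I*√23 (P(n, E) = √(-24 + 1) = √(-23) = I*√23)
v = -23 (v = (I*√23)² = -23)
(104 + (-16)²)*(v + 364) = (104 + (-16)²)*(-23 + 364) = (104 + 256)*341 = 360*341 = 122760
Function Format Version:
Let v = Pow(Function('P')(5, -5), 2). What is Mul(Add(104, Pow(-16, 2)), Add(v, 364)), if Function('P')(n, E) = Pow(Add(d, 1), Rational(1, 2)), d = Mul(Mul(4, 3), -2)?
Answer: 122760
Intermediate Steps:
d = -24 (d = Mul(12, -2) = -24)
Function('P')(n, E) = Mul(I, Pow(23, Rational(1, 2))) (Function('P')(n, E) = Pow(Add(-24, 1), Rational(1, 2)) = Pow(-23, Rational(1, 2)) = Mul(I, Pow(23, Rational(1, 2))))
v = -23 (v = Pow(Mul(I, Pow(23, Rational(1, 2))), 2) = -23)
Mul(Add(104, Pow(-16, 2)), Add(v, 364)) = Mul(Add(104, Pow(-16, 2)), Add(-23, 364)) = Mul(Add(104, 256), 341) = Mul(360, 341) = 122760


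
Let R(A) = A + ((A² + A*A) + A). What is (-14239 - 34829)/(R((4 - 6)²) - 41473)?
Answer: 16356/13811 ≈ 1.1843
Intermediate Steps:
R(A) = 2*A + 2*A² (R(A) = A + ((A² + A²) + A) = A + (2*A² + A) = A + (A + 2*A²) = 2*A + 2*A²)
(-14239 - 34829)/(R((4 - 6)²) - 41473) = (-14239 - 34829)/(2*(4 - 6)²*(1 + (4 - 6)²) - 41473) = -49068/(2*(-2)²*(1 + (-2)²) - 41473) = -49068/(2*4*(1 + 4) - 41473) = -49068/(2*4*5 - 41473) = -49068/(40 - 41473) = -49068/(-41433) = -49068*(-1/41433) = 16356/13811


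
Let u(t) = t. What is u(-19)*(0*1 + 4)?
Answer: -76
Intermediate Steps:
u(-19)*(0*1 + 4) = -19*(0*1 + 4) = -19*(0 + 4) = -19*4 = -76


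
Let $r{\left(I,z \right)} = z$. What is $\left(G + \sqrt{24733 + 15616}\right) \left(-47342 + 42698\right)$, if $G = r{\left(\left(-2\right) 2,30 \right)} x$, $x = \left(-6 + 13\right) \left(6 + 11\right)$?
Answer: $-16579080 - 4644 \sqrt{40349} \approx -1.7512 \cdot 10^{7}$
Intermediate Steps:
$x = 119$ ($x = 7 \cdot 17 = 119$)
$G = 3570$ ($G = 30 \cdot 119 = 3570$)
$\left(G + \sqrt{24733 + 15616}\right) \left(-47342 + 42698\right) = \left(3570 + \sqrt{24733 + 15616}\right) \left(-47342 + 42698\right) = \left(3570 + \sqrt{40349}\right) \left(-4644\right) = -16579080 - 4644 \sqrt{40349}$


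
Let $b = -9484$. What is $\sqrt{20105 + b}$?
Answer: $\sqrt{10621} \approx 103.06$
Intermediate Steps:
$\sqrt{20105 + b} = \sqrt{20105 - 9484} = \sqrt{10621}$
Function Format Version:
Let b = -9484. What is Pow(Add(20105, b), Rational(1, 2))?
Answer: Pow(10621, Rational(1, 2)) ≈ 103.06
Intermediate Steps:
Pow(Add(20105, b), Rational(1, 2)) = Pow(Add(20105, -9484), Rational(1, 2)) = Pow(10621, Rational(1, 2))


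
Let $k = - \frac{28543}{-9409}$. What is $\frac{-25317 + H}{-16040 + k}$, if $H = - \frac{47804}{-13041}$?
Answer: $\frac{3106016214937}{1967780185497} \approx 1.5784$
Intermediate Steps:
$H = \frac{47804}{13041}$ ($H = \left(-47804\right) \left(- \frac{1}{13041}\right) = \frac{47804}{13041} \approx 3.6657$)
$k = \frac{28543}{9409}$ ($k = \left(-28543\right) \left(- \frac{1}{9409}\right) = \frac{28543}{9409} \approx 3.0336$)
$\frac{-25317 + H}{-16040 + k} = \frac{-25317 + \frac{47804}{13041}}{-16040 + \frac{28543}{9409}} = - \frac{330111193}{13041 \left(- \frac{150891817}{9409}\right)} = \left(- \frac{330111193}{13041}\right) \left(- \frac{9409}{150891817}\right) = \frac{3106016214937}{1967780185497}$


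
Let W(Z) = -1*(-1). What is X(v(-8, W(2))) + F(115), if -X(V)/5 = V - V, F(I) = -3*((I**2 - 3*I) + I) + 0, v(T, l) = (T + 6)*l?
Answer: -38985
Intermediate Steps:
W(Z) = 1
v(T, l) = l*(6 + T) (v(T, l) = (6 + T)*l = l*(6 + T))
F(I) = -3*I**2 + 6*I (F(I) = -3*(I**2 - 2*I) + 0 = (-3*I**2 + 6*I) + 0 = -3*I**2 + 6*I)
X(V) = 0 (X(V) = -5*(V - V) = -5*0 = 0)
X(v(-8, W(2))) + F(115) = 0 + 3*115*(2 - 1*115) = 0 + 3*115*(2 - 115) = 0 + 3*115*(-113) = 0 - 38985 = -38985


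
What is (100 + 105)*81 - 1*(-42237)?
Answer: 58842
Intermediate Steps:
(100 + 105)*81 - 1*(-42237) = 205*81 + 42237 = 16605 + 42237 = 58842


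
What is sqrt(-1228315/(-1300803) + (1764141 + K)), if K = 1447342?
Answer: 22*sqrt(229132858525737)/185829 ≈ 1792.1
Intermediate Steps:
sqrt(-1228315/(-1300803) + (1764141 + K)) = sqrt(-1228315/(-1300803) + (1764141 + 1447342)) = sqrt(-1228315*(-1/1300803) + 3211483) = sqrt(1228315/1300803 + 3211483) = sqrt(4177507949164/1300803) = 22*sqrt(229132858525737)/185829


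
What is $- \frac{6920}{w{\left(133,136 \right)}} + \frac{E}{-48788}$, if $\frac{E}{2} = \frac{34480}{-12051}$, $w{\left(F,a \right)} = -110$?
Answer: $\frac{101714534164}{1616846517} \approx 62.909$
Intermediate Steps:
$E = - \frac{68960}{12051}$ ($E = 2 \frac{34480}{-12051} = 2 \cdot 34480 \left(- \frac{1}{12051}\right) = 2 \left(- \frac{34480}{12051}\right) = - \frac{68960}{12051} \approx -5.7223$)
$- \frac{6920}{w{\left(133,136 \right)}} + \frac{E}{-48788} = - \frac{6920}{-110} - \frac{68960}{12051 \left(-48788\right)} = \left(-6920\right) \left(- \frac{1}{110}\right) - - \frac{17240}{146986047} = \frac{692}{11} + \frac{17240}{146986047} = \frac{101714534164}{1616846517}$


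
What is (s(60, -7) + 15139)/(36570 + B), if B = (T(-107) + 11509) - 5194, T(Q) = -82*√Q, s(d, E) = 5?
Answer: 649450440/1839842693 + 1241808*I*√107/1839842693 ≈ 0.35299 + 0.0069818*I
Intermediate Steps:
B = 6315 - 82*I*√107 (B = (-82*I*√107 + 11509) - 5194 = (11509 - 82*I*√107) - 5194 = 6315 - 82*I*√107 ≈ 6315.0 - 848.21*I)
(s(60, -7) + 15139)/(36570 + B) = (5 + 15139)/(36570 + (6315 - 82*I*√107)) = 15144/(42885 - 82*I*√107)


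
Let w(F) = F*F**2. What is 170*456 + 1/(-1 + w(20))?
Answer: 620082481/7999 ≈ 77520.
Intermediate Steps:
w(F) = F**3
170*456 + 1/(-1 + w(20)) = 170*456 + 1/(-1 + 20**3) = 77520 + 1/(-1 + 8000) = 77520 + 1/7999 = 620082481/7999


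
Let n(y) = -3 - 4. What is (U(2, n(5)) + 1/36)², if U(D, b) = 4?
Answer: 21025/1296 ≈ 16.223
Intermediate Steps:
n(y) = -7
(U(2, n(5)) + 1/36)² = (4 + 1/36)² = (145/36)² = 21025/1296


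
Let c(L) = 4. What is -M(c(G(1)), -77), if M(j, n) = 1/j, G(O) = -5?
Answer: -¼ ≈ -0.25000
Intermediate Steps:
-M(c(G(1)), -77) = -1/4 = -1*¼ = -¼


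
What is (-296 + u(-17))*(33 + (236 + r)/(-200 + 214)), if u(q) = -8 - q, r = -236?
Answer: -9471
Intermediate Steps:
(-296 + u(-17))*(33 + (236 + r)/(-200 + 214)) = (-296 + (-8 - 1*(-17)))*(33 + (236 - 236)/(-200 + 214)) = (-296 + (-8 + 17))*(33 + 0/14) = (-296 + 9)*(33 + 0*(1/14)) = -287*(33 + 0) = -287*33 = -9471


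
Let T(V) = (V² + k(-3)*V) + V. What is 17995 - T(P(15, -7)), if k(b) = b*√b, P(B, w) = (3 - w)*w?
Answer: 13165 - 210*I*√3 ≈ 13165.0 - 363.73*I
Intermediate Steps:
P(B, w) = w*(3 - w)
k(b) = b^(3/2)
T(V) = V + V² - 3*I*V*√3 (T(V) = (V² + (-3)^(3/2)*V) + V = (V² + (-3*I*√3)*V) + V = (V² - 3*I*V*√3) + V = V + V² - 3*I*V*√3)
17995 - T(P(15, -7)) = 17995 - (-7*(3 - 1*(-7)))*(1 - 7*(3 - 1*(-7)) - 3*I*√3) = 17995 - (-7*(3 + 7))*(1 - 7*(3 + 7) - 3*I*√3) = 17995 - (-7*10)*(1 - 7*10 - 3*I*√3) = 17995 - (-70)*(1 - 70 - 3*I*√3) = 17995 - (-70)*(-69 - 3*I*√3) = 17995 - (4830 + 210*I*√3) = 17995 + (-4830 - 210*I*√3) = 13165 - 210*I*√3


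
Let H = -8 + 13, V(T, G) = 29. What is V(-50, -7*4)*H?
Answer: 145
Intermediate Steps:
H = 5
V(-50, -7*4)*H = 29*5 = 145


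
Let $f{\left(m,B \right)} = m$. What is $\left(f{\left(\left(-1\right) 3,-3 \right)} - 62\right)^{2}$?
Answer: $4225$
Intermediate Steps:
$\left(f{\left(\left(-1\right) 3,-3 \right)} - 62\right)^{2} = \left(\left(-1\right) 3 - 62\right)^{2} = \left(-3 - 62\right)^{2} = \left(-65\right)^{2} = 4225$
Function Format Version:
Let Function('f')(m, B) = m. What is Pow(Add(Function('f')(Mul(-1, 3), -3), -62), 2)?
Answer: 4225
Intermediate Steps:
Pow(Add(Function('f')(Mul(-1, 3), -3), -62), 2) = Pow(Add(Mul(-1, 3), -62), 2) = Pow(Add(-3, -62), 2) = Pow(-65, 2) = 4225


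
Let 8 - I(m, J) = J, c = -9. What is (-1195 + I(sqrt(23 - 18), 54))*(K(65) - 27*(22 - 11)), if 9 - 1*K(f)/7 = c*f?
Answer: -4791501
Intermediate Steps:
K(f) = 63 + 63*f (K(f) = 63 - (-63)*f = 63 + 63*f)
I(m, J) = 8 - J
(-1195 + I(sqrt(23 - 18), 54))*(K(65) - 27*(22 - 11)) = (-1195 + (8 - 1*54))*((63 + 63*65) - 27*(22 - 11)) = (-1195 + (8 - 54))*((63 + 4095) - 27*11) = (-1195 - 46)*(4158 - 297) = -1241*3861 = -4791501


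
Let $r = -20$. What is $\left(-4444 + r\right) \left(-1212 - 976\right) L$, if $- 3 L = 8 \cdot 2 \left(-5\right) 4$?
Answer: $1041838080$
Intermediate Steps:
$L = \frac{320}{3}$ ($L = - \frac{8 \cdot 2 \left(-5\right) 4}{3} = - \frac{8 \left(\left(-10\right) 4\right)}{3} = - \frac{8 \left(-40\right)}{3} = \left(- \frac{1}{3}\right) \left(-320\right) = \frac{320}{3} \approx 106.67$)
$\left(-4444 + r\right) \left(-1212 - 976\right) L = \left(-4444 - 20\right) \left(-1212 - 976\right) \frac{320}{3} = \left(-4464\right) \left(-2188\right) \frac{320}{3} = 9767232 \cdot \frac{320}{3} = 1041838080$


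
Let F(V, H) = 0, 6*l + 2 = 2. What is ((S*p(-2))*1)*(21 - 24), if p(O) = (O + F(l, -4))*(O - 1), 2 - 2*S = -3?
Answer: -45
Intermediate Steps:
l = 0 (l = -⅓ + (⅙)*2 = -⅓ + ⅓ = 0)
S = 5/2 (S = 1 - ½*(-3) = 1 + 3/2 = 5/2 ≈ 2.5000)
p(O) = O*(-1 + O) (p(O) = (O + 0)*(O - 1) = O*(-1 + O))
((S*p(-2))*1)*(21 - 24) = ((5*(-2*(-1 - 2))/2)*1)*(21 - 24) = ((5*(-2*(-3))/2)*1)*(-3) = (((5/2)*6)*1)*(-3) = (15*1)*(-3) = 15*(-3) = -45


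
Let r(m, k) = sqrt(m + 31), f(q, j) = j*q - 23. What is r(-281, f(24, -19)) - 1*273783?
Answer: -273783 + 5*I*sqrt(10) ≈ -2.7378e+5 + 15.811*I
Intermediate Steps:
f(q, j) = -23 + j*q
r(m, k) = sqrt(31 + m)
r(-281, f(24, -19)) - 1*273783 = sqrt(31 - 281) - 1*273783 = sqrt(-250) - 273783 = 5*I*sqrt(10) - 273783 = -273783 + 5*I*sqrt(10)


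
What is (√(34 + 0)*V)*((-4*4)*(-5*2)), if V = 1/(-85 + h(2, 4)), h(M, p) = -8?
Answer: -160*√34/93 ≈ -10.032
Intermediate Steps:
V = -1/93 (V = 1/(-85 - 8) = 1/(-93) = -1/93 ≈ -0.010753)
(√(34 + 0)*V)*((-4*4)*(-5*2)) = (√(34 + 0)*(-1/93))*((-4*4)*(-5*2)) = (√34*(-1/93))*(-16*(-10)) = -√34/93*160 = -160*√34/93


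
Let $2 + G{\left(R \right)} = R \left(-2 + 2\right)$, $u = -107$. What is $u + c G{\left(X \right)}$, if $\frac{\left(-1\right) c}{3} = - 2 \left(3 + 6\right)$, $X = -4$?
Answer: $-215$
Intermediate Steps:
$c = 54$ ($c = - 3 \left(- 2 \left(3 + 6\right)\right) = - 3 \left(\left(-2\right) 9\right) = \left(-3\right) \left(-18\right) = 54$)
$G{\left(R \right)} = -2$ ($G{\left(R \right)} = -2 + R \left(-2 + 2\right) = -2 + R 0 = -2 + 0 = -2$)
$u + c G{\left(X \right)} = -107 + 54 \left(-2\right) = -107 - 108 = -215$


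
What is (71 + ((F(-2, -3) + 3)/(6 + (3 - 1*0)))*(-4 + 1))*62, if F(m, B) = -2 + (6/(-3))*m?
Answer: 12896/3 ≈ 4298.7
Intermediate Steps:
F(m, B) = -2 - 2*m (F(m, B) = -2 + (6*(-⅓))*m = -2 - 2*m)
(71 + ((F(-2, -3) + 3)/(6 + (3 - 1*0)))*(-4 + 1))*62 = (71 + (((-2 - 2*(-2)) + 3)/(6 + (3 - 1*0)))*(-4 + 1))*62 = (71 + (((-2 + 4) + 3)/(6 + (3 + 0)))*(-3))*62 = (71 + ((2 + 3)/(6 + 3))*(-3))*62 = (71 + (5/9)*(-3))*62 = (71 - 5/3)*62 = (208/3)*62 = 12896/3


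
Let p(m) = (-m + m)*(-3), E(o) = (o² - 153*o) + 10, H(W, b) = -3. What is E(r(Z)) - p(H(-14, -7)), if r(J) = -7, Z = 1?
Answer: 1130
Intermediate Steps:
E(o) = 10 + o² - 153*o
p(m) = 0 (p(m) = 0*(-3) = 0)
E(r(Z)) - p(H(-14, -7)) = (10 + (-7)² - 153*(-7)) - 1*0 = (10 + 49 + 1071) + 0 = 1130 + 0 = 1130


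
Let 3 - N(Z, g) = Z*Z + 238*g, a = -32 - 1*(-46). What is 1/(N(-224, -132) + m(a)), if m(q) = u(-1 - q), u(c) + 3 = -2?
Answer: -1/18762 ≈ -5.3299e-5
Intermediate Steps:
u(c) = -5 (u(c) = -3 - 2 = -5)
a = 14 (a = -32 + 46 = 14)
m(q) = -5
N(Z, g) = 3 - Z² - 238*g (N(Z, g) = 3 - (Z*Z + 238*g) = 3 - (Z² + 238*g) = 3 + (-Z² - 238*g) = 3 - Z² - 238*g)
1/(N(-224, -132) + m(a)) = 1/((3 - 1*(-224)² - 238*(-132)) - 5) = 1/((3 - 1*50176 + 31416) - 5) = 1/((3 - 50176 + 31416) - 5) = 1/(-18757 - 5) = 1/(-18762) = -1/18762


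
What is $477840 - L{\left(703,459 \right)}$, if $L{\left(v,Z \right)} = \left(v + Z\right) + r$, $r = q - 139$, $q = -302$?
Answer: $477119$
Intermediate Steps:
$r = -441$ ($r = -302 - 139 = -441$)
$L{\left(v,Z \right)} = -441 + Z + v$ ($L{\left(v,Z \right)} = \left(v + Z\right) - 441 = \left(Z + v\right) - 441 = -441 + Z + v$)
$477840 - L{\left(703,459 \right)} = 477840 - \left(-441 + 459 + 703\right) = 477840 - 721 = 477119$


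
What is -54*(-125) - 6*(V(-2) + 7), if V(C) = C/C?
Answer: 6702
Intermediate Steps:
V(C) = 1
-54*(-125) - 6*(V(-2) + 7) = -54*(-125) - 6*(1 + 7) = 6750 - 6*8 = 6750 - 48 = 6702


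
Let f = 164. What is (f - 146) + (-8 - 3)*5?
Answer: -37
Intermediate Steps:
(f - 146) + (-8 - 3)*5 = (164 - 146) + (-8 - 3)*5 = 18 - 11*5 = 18 - 55 = -37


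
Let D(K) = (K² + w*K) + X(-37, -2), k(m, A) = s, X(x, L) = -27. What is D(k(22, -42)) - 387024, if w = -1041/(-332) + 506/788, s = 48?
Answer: -6288033297/16351 ≈ -3.8457e+5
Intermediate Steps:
w = 247075/65404 (w = -1041*(-1/332) + 506*(1/788) = 1041/332 + 253/394 = 247075/65404 ≈ 3.7777)
k(m, A) = 48
D(K) = -27 + K² + 247075*K/65404 (D(K) = (K² + 247075*K/65404) - 27 = -27 + K² + 247075*K/65404)
D(k(22, -42)) - 387024 = (-27 + 48² + (247075/65404)*48) - 387024 = (-27 + 2304 + 2964900/16351) - 387024 = 40196127/16351 - 387024 = -6288033297/16351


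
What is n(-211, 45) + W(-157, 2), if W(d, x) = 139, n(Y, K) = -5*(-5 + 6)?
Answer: 134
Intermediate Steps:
n(Y, K) = -5 (n(Y, K) = -5*1 = -5)
n(-211, 45) + W(-157, 2) = -5 + 139 = 134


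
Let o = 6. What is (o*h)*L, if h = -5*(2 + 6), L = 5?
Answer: -1200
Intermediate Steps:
h = -40 (h = -5*8 = -40)
(o*h)*L = (6*(-40))*5 = -240*5 = -1200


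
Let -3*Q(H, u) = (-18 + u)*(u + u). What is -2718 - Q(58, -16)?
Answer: -7066/3 ≈ -2355.3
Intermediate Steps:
Q(H, u) = -2*u*(-18 + u)/3 (Q(H, u) = -(-18 + u)*(u + u)/3 = -(-18 + u)*2*u/3 = -2*u*(-18 + u)/3)
-2718 - Q(58, -16) = -2718 - 2*(-16)*(18 - 1*(-16))/3 = -2718 - 2*(-16)*(18 + 16)/3 = -2718 - 2*(-16)*34/3 = -2718 - 1*(-1088/3) = -2718 + 1088/3 = -7066/3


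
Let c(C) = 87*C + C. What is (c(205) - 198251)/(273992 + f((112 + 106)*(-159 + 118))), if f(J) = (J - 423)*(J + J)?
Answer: -180211/167611228 ≈ -0.0010752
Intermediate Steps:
f(J) = 2*J*(-423 + J) (f(J) = (-423 + J)*(2*J) = 2*J*(-423 + J))
c(C) = 88*C
(c(205) - 198251)/(273992 + f((112 + 106)*(-159 + 118))) = (88*205 - 198251)/(273992 + 2*((112 + 106)*(-159 + 118))*(-423 + (112 + 106)*(-159 + 118))) = (18040 - 198251)/(273992 + 2*(218*(-41))*(-423 + 218*(-41))) = -180211/(273992 + 2*(-8938)*(-423 - 8938)) = -180211/(273992 + 2*(-8938)*(-9361)) = -180211/(273992 + 167337236) = -180211/167611228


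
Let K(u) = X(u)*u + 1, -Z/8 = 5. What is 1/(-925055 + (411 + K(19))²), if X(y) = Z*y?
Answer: 1/195859729 ≈ 5.1057e-9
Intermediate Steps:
Z = -40 (Z = -8*5 = -40)
X(y) = -40*y
K(u) = 1 - 40*u² (K(u) = (-40*u)*u + 1 = -40*u² + 1 = 1 - 40*u²)
1/(-925055 + (411 + K(19))²) = 1/(-925055 + (411 + (1 - 40*19²))²) = 1/(-925055 + (411 + (1 - 40*361))²) = 1/(-925055 + (411 + (1 - 14440))²) = 1/(-925055 + (411 - 14439)²) = 1/(-925055 + (-14028)²) = 1/(-925055 + 196784784) = 1/195859729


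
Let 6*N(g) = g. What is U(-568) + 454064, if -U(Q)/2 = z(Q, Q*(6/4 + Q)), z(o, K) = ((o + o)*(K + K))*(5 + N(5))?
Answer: 25588671632/3 ≈ 8.5296e+9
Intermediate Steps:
N(g) = g/6
z(o, K) = 70*K*o/3 (z(o, K) = ((o + o)*(K + K))*(5 + (⅙)*5) = ((2*o)*(2*K))*(5 + ⅚) = (4*K*o)*(35/6) = 70*K*o/3)
U(Q) = -140*Q²*(3/2 + Q)/3 (U(Q) = -140*Q*(6/4 + Q)*Q/3 = -140*Q*(6*(¼) + Q)*Q/3 = -140*Q*(3/2 + Q)*Q/3 = -140*Q²*(3/2 + Q)/3)
U(-568) + 454064 = (-568)²*(-70 - 140/3*(-568)) + 454064 = 322624*(-70 + 79520/3) + 454064 = 322624*(79310/3) + 454064 = 25587309440/3 + 454064 = 25588671632/3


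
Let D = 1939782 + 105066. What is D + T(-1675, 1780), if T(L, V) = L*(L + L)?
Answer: 7656098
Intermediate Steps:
T(L, V) = 2*L**2 (T(L, V) = L*(2*L) = 2*L**2)
D = 2044848
D + T(-1675, 1780) = 2044848 + 2*(-1675)**2 = 2044848 + 2*2805625 = 2044848 + 5611250 = 7656098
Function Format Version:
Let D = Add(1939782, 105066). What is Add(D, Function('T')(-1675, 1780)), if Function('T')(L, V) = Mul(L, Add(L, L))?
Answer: 7656098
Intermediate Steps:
Function('T')(L, V) = Mul(2, Pow(L, 2)) (Function('T')(L, V) = Mul(L, Mul(2, L)) = Mul(2, Pow(L, 2)))
D = 2044848
Add(D, Function('T')(-1675, 1780)) = Add(2044848, Mul(2, Pow(-1675, 2))) = Add(2044848, Mul(2, 2805625)) = Add(2044848, 5611250) = 7656098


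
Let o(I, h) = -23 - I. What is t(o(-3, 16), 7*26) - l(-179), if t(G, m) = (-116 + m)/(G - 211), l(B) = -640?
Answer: 4478/7 ≈ 639.71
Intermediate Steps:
t(G, m) = (-116 + m)/(-211 + G)
t(o(-3, 16), 7*26) - l(-179) = (-116 + 7*26)/(-211 + (-23 - 1*(-3))) - 1*(-640) = (-116 + 182)/(-211 + (-23 + 3)) + 640 = 66/(-211 - 20) + 640 = 66/(-231) + 640 = -1/231*66 + 640 = -2/7 + 640 = 4478/7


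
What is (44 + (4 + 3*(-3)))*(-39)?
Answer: -1521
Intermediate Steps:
(44 + (4 + 3*(-3)))*(-39) = (44 + (4 - 9))*(-39) = (44 - 5)*(-39) = 39*(-39) = -1521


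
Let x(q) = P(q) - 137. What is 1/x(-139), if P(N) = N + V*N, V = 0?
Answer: -1/276 ≈ -0.0036232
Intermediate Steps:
P(N) = N (P(N) = N + 0*N = N + 0 = N)
x(q) = -137 + q (x(q) = q - 137 = -137 + q)
1/x(-139) = 1/(-137 - 139) = 1/(-276) = -1/276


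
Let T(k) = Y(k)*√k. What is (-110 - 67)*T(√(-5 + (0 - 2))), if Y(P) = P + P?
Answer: -354*(-7)^(¾) ≈ 1077.2 - 1077.2*I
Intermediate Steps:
Y(P) = 2*P
T(k) = 2*k^(3/2) (T(k) = (2*k)*√k = 2*k^(3/2))
(-110 - 67)*T(√(-5 + (0 - 2))) = (-110 - 67)*(2*(√(-5 + (0 - 2)))^(3/2)) = -354*(√(-5 - 2))^(3/2) = -354*(√(-7))^(3/2) = -354*(I*√7)^(3/2) = -354*7^(¾)*I^(3/2)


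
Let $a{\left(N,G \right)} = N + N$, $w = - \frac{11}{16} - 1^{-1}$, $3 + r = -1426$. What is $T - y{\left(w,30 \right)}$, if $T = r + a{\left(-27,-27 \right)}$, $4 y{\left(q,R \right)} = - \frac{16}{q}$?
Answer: $- \frac{40105}{27} \approx -1485.4$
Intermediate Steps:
$r = -1429$ ($r = -3 - 1426 = -1429$)
$w = - \frac{27}{16}$ ($w = \left(-11\right) \frac{1}{16} - 1 = - \frac{11}{16} - 1 = - \frac{27}{16} \approx -1.6875$)
$a{\left(N,G \right)} = 2 N$
$y{\left(q,R \right)} = - \frac{4}{q}$ ($y{\left(q,R \right)} = \frac{\left(-16\right) \frac{1}{q}}{4} = - \frac{4}{q}$)
$T = -1483$ ($T = -1429 + 2 \left(-27\right) = -1429 - 54 = -1483$)
$T - y{\left(w,30 \right)} = -1483 - - \frac{4}{- \frac{27}{16}} = -1483 - \left(-4\right) \left(- \frac{16}{27}\right) = -1483 - \frac{64}{27} = - \frac{40105}{27}$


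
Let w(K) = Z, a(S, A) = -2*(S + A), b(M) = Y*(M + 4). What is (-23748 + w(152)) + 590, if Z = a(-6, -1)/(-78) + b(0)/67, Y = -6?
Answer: -60513259/2613 ≈ -23159.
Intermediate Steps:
b(M) = -24 - 6*M (b(M) = -6*(M + 4) = -6*(4 + M) = -24 - 6*M)
a(S, A) = -2*A - 2*S (a(S, A) = -2*(A + S) = -2*A - 2*S)
Z = -1405/2613 (Z = (-2*(-1) - 2*(-6))/(-78) + (-24 - 6*0)/67 = (2 + 12)*(-1/78) + (-24 + 0)*(1/67) = 14*(-1/78) - 24*1/67 = -7/39 - 24/67 = -1405/2613 ≈ -0.53770)
w(K) = -1405/2613
(-23748 + w(152)) + 590 = (-23748 - 1405/2613) + 590 = -62054929/2613 + 590 = -60513259/2613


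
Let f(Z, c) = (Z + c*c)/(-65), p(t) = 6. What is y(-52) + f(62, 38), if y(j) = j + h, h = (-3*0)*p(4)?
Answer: -4886/65 ≈ -75.169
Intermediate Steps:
h = 0 (h = -3*0*6 = 0*6 = 0)
f(Z, c) = -Z/65 - c²/65 (f(Z, c) = (Z + c²)*(-1/65) = -Z/65 - c²/65)
y(j) = j (y(j) = j + 0 = j)
y(-52) + f(62, 38) = -52 + (-1/65*62 - 1/65*38²) = -52 + (-62/65 - 1/65*1444) = -52 + (-62/65 - 1444/65) = -52 - 1506/65 = -4886/65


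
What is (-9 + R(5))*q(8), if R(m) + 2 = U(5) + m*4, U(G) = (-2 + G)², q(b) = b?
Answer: 144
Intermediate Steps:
R(m) = 7 + 4*m (R(m) = -2 + ((-2 + 5)² + m*4) = -2 + (3² + 4*m) = -2 + (9 + 4*m) = 7 + 4*m)
(-9 + R(5))*q(8) = (-9 + (7 + 4*5))*8 = (-9 + (7 + 20))*8 = (-9 + 27)*8 = 18*8 = 144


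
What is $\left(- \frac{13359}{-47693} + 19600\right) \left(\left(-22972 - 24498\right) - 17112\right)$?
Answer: $- \frac{60371005540538}{47693} \approx -1.2658 \cdot 10^{9}$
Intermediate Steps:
$\left(- \frac{13359}{-47693} + 19600\right) \left(\left(-22972 - 24498\right) - 17112\right) = \left(\left(-13359\right) \left(- \frac{1}{47693}\right) + 19600\right) \left(-47470 - 17112\right) = \left(\frac{13359}{47693} + 19600\right) \left(-64582\right) = \frac{934796159}{47693} \left(-64582\right) = - \frac{60371005540538}{47693}$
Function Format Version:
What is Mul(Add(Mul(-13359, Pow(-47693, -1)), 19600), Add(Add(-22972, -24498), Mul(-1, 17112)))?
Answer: Rational(-60371005540538, 47693) ≈ -1.2658e+9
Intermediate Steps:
Mul(Add(Mul(-13359, Pow(-47693, -1)), 19600), Add(Add(-22972, -24498), Mul(-1, 17112))) = Mul(Add(Mul(-13359, Rational(-1, 47693)), 19600), Add(-47470, -17112)) = Mul(Add(Rational(13359, 47693), 19600), -64582) = Mul(Rational(934796159, 47693), -64582) = Rational(-60371005540538, 47693)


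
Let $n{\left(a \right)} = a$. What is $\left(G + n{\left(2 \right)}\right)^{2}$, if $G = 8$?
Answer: $100$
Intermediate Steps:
$\left(G + n{\left(2 \right)}\right)^{2} = \left(8 + 2\right)^{2} = 10^{2} = 100$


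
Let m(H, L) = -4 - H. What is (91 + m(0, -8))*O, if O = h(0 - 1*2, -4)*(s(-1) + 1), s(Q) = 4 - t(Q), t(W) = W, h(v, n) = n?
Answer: -2088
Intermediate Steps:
s(Q) = 4 - Q
O = -24 (O = -4*((4 - 1*(-1)) + 1) = -4*((4 + 1) + 1) = -4*(5 + 1) = -4*6 = -24)
(91 + m(0, -8))*O = (91 + (-4 - 1*0))*(-24) = (91 + (-4 + 0))*(-24) = (91 - 4)*(-24) = 87*(-24) = -2088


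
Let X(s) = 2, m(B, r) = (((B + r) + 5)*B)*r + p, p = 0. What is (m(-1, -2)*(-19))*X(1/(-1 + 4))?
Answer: -152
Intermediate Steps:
m(B, r) = B*r*(5 + B + r) (m(B, r) = (((B + r) + 5)*B)*r + 0 = ((5 + B + r)*B)*r + 0 = (B*(5 + B + r))*r + 0 = B*r*(5 + B + r) + 0 = B*r*(5 + B + r))
(m(-1, -2)*(-19))*X(1/(-1 + 4)) = (-1*(-2)*(5 - 1 - 2)*(-19))*2 = (-1*(-2)*2*(-19))*2 = (4*(-19))*2 = -76*2 = -152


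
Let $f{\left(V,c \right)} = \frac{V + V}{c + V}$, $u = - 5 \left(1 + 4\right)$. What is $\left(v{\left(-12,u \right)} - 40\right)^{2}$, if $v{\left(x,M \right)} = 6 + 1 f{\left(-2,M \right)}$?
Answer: $\frac{835396}{729} \approx 1145.9$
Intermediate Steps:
$u = -25$ ($u = \left(-5\right) 5 = -25$)
$f{\left(V,c \right)} = \frac{2 V}{V + c}$
$v{\left(x,M \right)} = 6 - \frac{4}{-2 + M}$ ($v{\left(x,M \right)} = 6 + 1 \cdot 2 \left(-2\right) \frac{1}{-2 + M} = 6 + 1 \left(- \frac{4}{-2 + M}\right) = 6 - \frac{4}{-2 + M}$)
$\left(v{\left(-12,u \right)} - 40\right)^{2} = \left(\frac{2 \left(-8 + 3 \left(-25\right)\right)}{-2 - 25} - 40\right)^{2} = \left(\frac{2 \left(-8 - 75\right)}{-27} - 40\right)^{2} = \left(2 \left(- \frac{1}{27}\right) \left(-83\right) - 40\right)^{2} = \left(\frac{166}{27} - 40\right)^{2} = \left(- \frac{914}{27}\right)^{2} = \frac{835396}{729}$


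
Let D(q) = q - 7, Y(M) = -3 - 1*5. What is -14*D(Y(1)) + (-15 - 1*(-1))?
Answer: 196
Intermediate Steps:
Y(M) = -8 (Y(M) = -3 - 5 = -8)
D(q) = -7 + q
-14*D(Y(1)) + (-15 - 1*(-1)) = -14*(-7 - 8) + (-15 - 1*(-1)) = -14*(-15) + (-15 + 1) = 210 - 14 = 196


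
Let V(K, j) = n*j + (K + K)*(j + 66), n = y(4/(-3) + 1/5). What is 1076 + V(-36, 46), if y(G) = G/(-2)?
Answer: -104429/15 ≈ -6961.9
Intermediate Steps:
y(G) = -G/2 (y(G) = G*(-½) = -G/2)
n = 17/30 (n = -(4/(-3) + 1/5)/2 = -(4*(-⅓) + 1*(⅕))/2 = -(-4/3 + ⅕)/2 = -½*(-17/15) = 17/30 ≈ 0.56667)
V(K, j) = 17*j/30 + 2*K*(66 + j) (V(K, j) = 17*j/30 + (K + K)*(j + 66) = 17*j/30 + (2*K)*(66 + j) = 17*j/30 + 2*K*(66 + j))
1076 + V(-36, 46) = 1076 + (132*(-36) + (17/30)*46 + 2*(-36)*46) = 1076 + (-4752 + 391/15 - 3312) = 1076 - 120569/15 = -104429/15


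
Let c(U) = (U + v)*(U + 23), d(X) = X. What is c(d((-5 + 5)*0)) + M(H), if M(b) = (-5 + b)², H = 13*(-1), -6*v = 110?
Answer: -293/3 ≈ -97.667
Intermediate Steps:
v = -55/3 (v = -⅙*110 = -55/3 ≈ -18.333)
H = -13
c(U) = (23 + U)*(-55/3 + U) (c(U) = (U - 55/3)*(U + 23) = (-55/3 + U)*(23 + U) = (23 + U)*(-55/3 + U))
c(d((-5 + 5)*0)) + M(H) = (-1265/3 + ((-5 + 5)*0)² + 14*((-5 + 5)*0)/3) + (-5 - 13)² = (-1265/3 + (0*0)² + 14*(0*0)/3) + (-18)² = (-1265/3 + 0² + (14/3)*0) + 324 = (-1265/3 + 0 + 0) + 324 = -1265/3 + 324 = -293/3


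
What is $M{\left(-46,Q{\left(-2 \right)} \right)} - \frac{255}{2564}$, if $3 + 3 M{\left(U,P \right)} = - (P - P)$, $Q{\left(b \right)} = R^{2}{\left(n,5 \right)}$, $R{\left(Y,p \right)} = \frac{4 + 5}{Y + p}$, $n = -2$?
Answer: $- \frac{2819}{2564} \approx -1.0995$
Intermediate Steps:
$R{\left(Y,p \right)} = \frac{9}{Y + p}$
$Q{\left(b \right)} = 9$ ($Q{\left(b \right)} = \left(\frac{9}{-2 + 5}\right)^{2} = \left(\frac{9}{3}\right)^{2} = \left(9 \cdot \frac{1}{3}\right)^{2} = 3^{2} = 9$)
$M{\left(U,P \right)} = -1$ ($M{\left(U,P \right)} = -1 + \frac{\left(-1\right) \left(P - P\right)}{3} = -1 + \frac{\left(-1\right) 0}{3} = -1 + \frac{1}{3} \cdot 0 = -1 + 0 = -1$)
$M{\left(-46,Q{\left(-2 \right)} \right)} - \frac{255}{2564} = -1 - \frac{255}{2564} = - \frac{2819}{2564}$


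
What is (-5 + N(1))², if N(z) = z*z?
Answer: 16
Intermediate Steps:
N(z) = z²
(-5 + N(1))² = (-5 + 1²)² = (-5 + 1)² = (-4)² = 16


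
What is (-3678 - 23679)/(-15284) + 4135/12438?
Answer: 201732853/95051196 ≈ 2.1224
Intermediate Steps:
(-3678 - 23679)/(-15284) + 4135/12438 = -27357*(-1/15284) + 4135*(1/12438) = 27357/15284 + 4135/12438 = 201732853/95051196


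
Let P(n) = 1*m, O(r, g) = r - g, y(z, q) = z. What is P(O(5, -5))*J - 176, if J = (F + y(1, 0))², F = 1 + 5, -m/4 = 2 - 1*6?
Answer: 608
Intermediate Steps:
m = 16 (m = -4*(2 - 1*6) = -4*(2 - 6) = -4*(-4) = 16)
F = 6
P(n) = 16 (P(n) = 1*16 = 16)
J = 49 (J = (6 + 1)² = 7² = 49)
P(O(5, -5))*J - 176 = 16*49 - 176 = 784 - 176 = 608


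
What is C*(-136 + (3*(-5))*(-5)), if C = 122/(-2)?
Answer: 3721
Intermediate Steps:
C = -61 (C = 122*(-½) = -61)
C*(-136 + (3*(-5))*(-5)) = -61*(-136 + (3*(-5))*(-5)) = -61*(-136 - 15*(-5)) = -61*(-136 + 75) = -61*(-61) = 3721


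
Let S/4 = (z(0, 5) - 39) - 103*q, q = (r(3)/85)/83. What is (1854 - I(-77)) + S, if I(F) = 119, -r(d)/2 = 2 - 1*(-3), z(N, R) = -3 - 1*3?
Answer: 2194929/1411 ≈ 1555.6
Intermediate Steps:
z(N, R) = -6 (z(N, R) = -3 - 3 = -6)
r(d) = -10 (r(d) = -2*(2 - 1*(-3)) = -2*(2 + 3) = -2*5 = -10)
q = -2/1411 (q = -10/85/83 = -10*1/85*(1/83) = -2/17*1/83 = -2/1411 ≈ -0.0014174)
S = -253156/1411 (S = 4*((-6 - 39) - 103*(-2/1411)) = 4*(-45 + 206/1411) = 4*(-63289/1411) = -253156/1411 ≈ -179.42)
(1854 - I(-77)) + S = (1854 - 1*119) - 253156/1411 = (1854 - 119) - 253156/1411 = 1735 - 253156/1411 = 2194929/1411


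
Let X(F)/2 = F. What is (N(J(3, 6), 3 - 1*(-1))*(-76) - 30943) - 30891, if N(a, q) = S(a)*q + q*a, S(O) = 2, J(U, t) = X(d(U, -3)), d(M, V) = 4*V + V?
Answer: -53322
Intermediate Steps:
d(M, V) = 5*V
X(F) = 2*F
J(U, t) = -30 (J(U, t) = 2*(5*(-3)) = 2*(-15) = -30)
N(a, q) = 2*q + a*q (N(a, q) = 2*q + q*a = 2*q + a*q)
(N(J(3, 6), 3 - 1*(-1))*(-76) - 30943) - 30891 = (((3 - 1*(-1))*(2 - 30))*(-76) - 30943) - 30891 = (((3 + 1)*(-28))*(-76) - 30943) - 30891 = ((4*(-28))*(-76) - 30943) - 30891 = (-112*(-76) - 30943) - 30891 = (8512 - 30943) - 30891 = -22431 - 30891 = -53322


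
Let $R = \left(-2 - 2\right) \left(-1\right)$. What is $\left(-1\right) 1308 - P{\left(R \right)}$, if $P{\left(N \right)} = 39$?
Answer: $-1347$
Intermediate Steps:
$R = 4$ ($R = \left(-4\right) \left(-1\right) = 4$)
$\left(-1\right) 1308 - P{\left(R \right)} = \left(-1\right) 1308 - 39 = -1308 - 39 = -1347$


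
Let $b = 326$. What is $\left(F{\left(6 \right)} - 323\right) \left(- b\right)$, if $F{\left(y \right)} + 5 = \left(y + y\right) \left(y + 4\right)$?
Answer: $67808$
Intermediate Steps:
$F{\left(y \right)} = -5 + 2 y \left(4 + y\right)$ ($F{\left(y \right)} = -5 + \left(y + y\right) \left(y + 4\right) = -5 + 2 y \left(4 + y\right)$)
$\left(F{\left(6 \right)} - 323\right) \left(- b\right) = \left(\left(-5 + 2 \cdot 6^{2} + 8 \cdot 6\right) - 323\right) \left(\left(-1\right) 326\right) = \left(\left(-5 + 2 \cdot 36 + 48\right) - 323\right) \left(-326\right) = \left(\left(-5 + 72 + 48\right) - 323\right) \left(-326\right) = \left(115 - 323\right) \left(-326\right) = \left(-208\right) \left(-326\right) = 67808$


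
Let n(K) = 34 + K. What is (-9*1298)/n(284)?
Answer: -1947/53 ≈ -36.736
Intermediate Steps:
(-9*1298)/n(284) = (-9*1298)/(34 + 284) = -11682/318 = -11682*1/318 = -1947/53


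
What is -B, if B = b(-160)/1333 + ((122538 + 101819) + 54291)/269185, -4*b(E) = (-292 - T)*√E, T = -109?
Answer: -278648/269185 - 183*I*√10/1333 ≈ -1.0352 - 0.43413*I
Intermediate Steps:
b(E) = 183*√E/4 (b(E) = -(-292 - 1*(-109))*√E/4 = -(-292 + 109)*√E/4 = -(-183)*√E/4 = 183*√E/4)
B = 278648/269185 + 183*I*√10/1333 (B = (183*√(-160)/4)/1333 + ((122538 + 101819) + 54291)/269185 = (183*(4*I*√10)/4)*(1/1333) + (224357 + 54291)*(1/269185) = (183*I*√10)*(1/1333) + 278648*(1/269185) = 183*I*√10/1333 + 278648/269185 = 278648/269185 + 183*I*√10/1333 ≈ 1.0352 + 0.43413*I)
-B = -(278648/269185 + 183*I*√10/1333) = -278648/269185 - 183*I*√10/1333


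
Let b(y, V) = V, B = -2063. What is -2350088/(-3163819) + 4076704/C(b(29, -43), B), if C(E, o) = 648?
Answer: 1612434553700/256269339 ≈ 6292.0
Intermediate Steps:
-2350088/(-3163819) + 4076704/C(b(29, -43), B) = -2350088/(-3163819) + 4076704/648 = -2350088*(-1/3163819) + 4076704*(1/648) = 2350088/3163819 + 509588/81 = 1612434553700/256269339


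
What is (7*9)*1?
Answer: 63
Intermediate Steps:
(7*9)*1 = 63*1 = 63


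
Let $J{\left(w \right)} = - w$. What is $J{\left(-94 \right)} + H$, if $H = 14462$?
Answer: $14556$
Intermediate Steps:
$J{\left(-94 \right)} + H = \left(-1\right) \left(-94\right) + 14462 = 94 + 14462 = 14556$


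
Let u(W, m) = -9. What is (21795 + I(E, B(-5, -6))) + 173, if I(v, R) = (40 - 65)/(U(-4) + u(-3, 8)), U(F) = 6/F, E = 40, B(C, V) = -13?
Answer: 461378/21 ≈ 21970.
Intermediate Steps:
I(v, R) = 50/21 (I(v, R) = (40 - 65)/(6/(-4) - 9) = -25/(6*(-¼) - 9) = -25/(-3/2 - 9) = -25/(-21/2) = -25*(-2/21) = 50/21)
(21795 + I(E, B(-5, -6))) + 173 = (21795 + 50/21) + 173 = 457745/21 + 173 = 461378/21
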